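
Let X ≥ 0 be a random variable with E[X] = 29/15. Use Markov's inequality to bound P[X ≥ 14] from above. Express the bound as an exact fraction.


μ = E[X] = 29/15, a = 14.
Markov: P[X ≥ 14] ≤ μ/a = (29/15)/14 = 29/210.
Numerically: ≈ 0.13810.
(Since a = 14 > μ = 1.93333, the bound 29/210 is < 1 and informative.)

P[X ≥ 14] ≤ 29/210 ≈ 0.13810.


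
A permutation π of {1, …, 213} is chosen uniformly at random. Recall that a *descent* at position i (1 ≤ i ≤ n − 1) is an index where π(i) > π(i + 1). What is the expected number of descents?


Write X = Σ X_I over i = 1, …, 212, with X_I the indicator of one descent.
There are 212 indicators.
For each fixed i, the pair (π(i), π(i+1)) is a uniformly random ordered pair of distinct values from {1, …, 213}; by symmetry P[π(i) > π(i+1)] = 1/2.
By linearity: E[X] = 212 · (1/2) = (213 − 1) · (1/2) = 106 ≈ 106.0000.

E[X] = 106 = 106.0000.


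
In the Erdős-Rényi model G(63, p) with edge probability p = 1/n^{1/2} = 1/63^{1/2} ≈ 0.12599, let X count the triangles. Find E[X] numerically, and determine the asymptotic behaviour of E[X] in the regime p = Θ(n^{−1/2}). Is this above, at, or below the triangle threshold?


Number of potential triangles: C(63, 3) = 39711.
Each occurs with probability p³ ≈ (0.12599)³ ≈ 1.9998120e-03.
By linearity: E[X] = C(63, 3)·p³ ≈ 39711 · 1.9998120e-03 ≈ 79.41454.
Since α = 1/2 < 1, p = c/n^{1/2} ≫ 1/n is above the triangle threshold p ~ 1/n. Asymptotically E[X] ~ (c³/6)·n^{3(1−α)} = (1³/6)·n^{1.5} → ∞; triangles are abundant w.h.p.

E[X] ≈ 79.41454; in regime p = Θ(1/n^{1/2}) E[X] diverges (above the triangle threshold p ~ 1/n).


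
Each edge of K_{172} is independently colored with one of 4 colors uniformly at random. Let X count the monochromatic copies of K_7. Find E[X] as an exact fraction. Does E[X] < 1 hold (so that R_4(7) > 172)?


E[X] = C(172, 7) · 4^{1 − 21} = 780842580024 · 4^{−20} = 780842580024/1099511627776.
As a reduced fraction: E[X] = 97605322503/137438953472 ≈ 0.71017.
Is E[X] < 1? YES.
Since E[X] < 1, there exists a 4-coloring of K_{172} with no monochromatic K_7; hence R_4(7) > 172.

E[X] = 97605322503/137438953472 ≈ 0.71017; E[X] < 1, so R_4(7) > 172.


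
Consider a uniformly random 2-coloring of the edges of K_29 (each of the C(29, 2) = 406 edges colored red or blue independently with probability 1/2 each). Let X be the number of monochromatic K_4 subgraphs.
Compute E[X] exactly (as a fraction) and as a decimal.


Let X = Σ_S X_S over the C(29, 4) = 23751 subsets S of size 4, where X_S = 1 if the K_4 on S is monochromatic.
For a fixed S, the K_4 on S has C(4, 2) = 6 edges. P[all 6 edges red] = (1/2)^6, and likewise for blue, so P[monochromatic] = 2·(1/2)^6 = 2^{1 − 6} = 1/32.
Summing: E[X] = C(29, 4) · 2^{1 − 6} = 23751 · 1/32 = 23751/32.
Numerically: E[X] ≈ 742.21875.

E[X] = C(29,4)·2^(1−C(4,2)) = 23751/32 ≈ 742.21875.


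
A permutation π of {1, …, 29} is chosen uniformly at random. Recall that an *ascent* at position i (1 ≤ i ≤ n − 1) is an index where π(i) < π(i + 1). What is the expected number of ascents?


Write X = Σ X_I over i = 1, …, 28, with X_I the indicator of one ascent.
There are 28 indicators.
For each fixed i, the pair (π(i), π(i+1)) is a uniformly random ordered pair of distinct values from {1, …, 29}; by symmetry P[π(i) < π(i+1)] = 1/2.
By linearity: E[X] = 28 · (1/2) = (29 − 1) · (1/2) = 14 ≈ 14.000000.

E[X] = 14 = 14.000000.


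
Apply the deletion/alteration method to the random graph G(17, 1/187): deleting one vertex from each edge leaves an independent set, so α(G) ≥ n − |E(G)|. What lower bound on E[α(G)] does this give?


E[|E(G)|] = C(17, 2)·p = 136 · (1/187) = 8/11.
E[α(G)] ≥ n − E[|E(G)|] = 17 − 8/11 = 179/11.
Numerically: ≈ 16.2727.
(This is only a lower bound; the true E[α(G)] may be larger.)

E[α(G)] ≥ 179/11 ≈ 16.2727.


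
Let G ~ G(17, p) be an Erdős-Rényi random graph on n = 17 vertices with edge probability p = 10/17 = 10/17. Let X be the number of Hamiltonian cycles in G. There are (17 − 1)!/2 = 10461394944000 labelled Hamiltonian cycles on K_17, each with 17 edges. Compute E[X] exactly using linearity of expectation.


K_17 has (17 − 1)!/2 = 10461394944000 labelled Hamiltonian cycles.
For each such Hamiltonian cycle H, let X_H = 1 if all 17 edges of H are present in G. Then P[X_H = 1] = p^{17} = (10/17)^{17} = 100000000000000000/827240261886336764177.
By linearity: E[X] = Σ_H E[X_H] = 10461394944000 · p^{17} = 10461394944000 · 100000000000000000/827240261886336764177 = 1046139494400000000000000000000/827240261886336764177.
Numerically: E[X] ≈ 1.265e+09.

E[X] = 10461394944000 · (10/17)^{17} = 1046139494400000000000000000000/827240261886336764177 ≈ 1.265e+09.


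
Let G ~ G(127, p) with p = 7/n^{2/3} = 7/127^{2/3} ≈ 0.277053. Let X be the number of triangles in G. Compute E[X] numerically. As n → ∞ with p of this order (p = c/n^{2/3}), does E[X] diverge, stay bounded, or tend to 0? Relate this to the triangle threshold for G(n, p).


Number of potential triangles: C(127, 3) = 333375.
Each occurs with probability p³ ≈ (0.277053)³ ≈ 2.12660425e-02.
By linearity: E[X] = C(127, 3)·p³ ≈ 333375 · 2.12660425e-02 ≈ 7089.566929.
Since α = 2/3 < 1, p = c/n^{2/3} ≫ 1/n is above the triangle threshold p ~ 1/n. Asymptotically E[X] ~ (c³/6)·n^{3(1−α)} = (7³/6)·n^{1} → ∞; triangles are abundant w.h.p.

E[X] ≈ 7089.566929; in regime p = Θ(1/n^{2/3}) E[X] diverges (above the triangle threshold p ~ 1/n).


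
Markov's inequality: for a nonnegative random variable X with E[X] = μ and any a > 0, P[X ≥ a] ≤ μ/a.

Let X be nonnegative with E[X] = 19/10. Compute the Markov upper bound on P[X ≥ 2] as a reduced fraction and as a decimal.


μ = E[X] = 19/10, a = 2.
Markov: P[X ≥ 2] ≤ μ/a = (19/10)/2 = 19/20.
Numerically: ≈ 0.950.
(Since a = 2 > μ = 1.900, the bound 19/20 is < 1 and informative.)

P[X ≥ 2] ≤ 19/20 ≈ 0.950.


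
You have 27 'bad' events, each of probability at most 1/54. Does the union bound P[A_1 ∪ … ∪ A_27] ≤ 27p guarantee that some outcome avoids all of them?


Union bound: P[∪_{i=1}^{27} A_i] ≤ Σ_i P[A_i] ≤ 27·p = 27·(1/54) = 1/2.
Numerically: 1/2 ≈ 0.5000.
Is 1/2 < 1? YES.
Since P[∪ A_i] ≤ 1/2 < 1, the complement has P[∩ A_i^c] ≥ 1 − 1/2 = 1/2 > 0, so some outcome avoids every A_i.

27·p = 1/2 ≈ 0.5000; existence CERTIFIED by the union bound.


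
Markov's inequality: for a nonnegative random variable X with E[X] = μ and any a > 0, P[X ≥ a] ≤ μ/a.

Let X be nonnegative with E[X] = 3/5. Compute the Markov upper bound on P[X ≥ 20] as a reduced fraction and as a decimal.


μ = E[X] = 3/5, a = 20.
Markov: P[X ≥ 20] ≤ μ/a = (3/5)/20 = 3/100.
Numerically: ≈ 0.0300.
(Since a = 20 > μ = 0.6000, the bound 3/100 is < 1 and informative.)

P[X ≥ 20] ≤ 3/100 ≈ 0.0300.


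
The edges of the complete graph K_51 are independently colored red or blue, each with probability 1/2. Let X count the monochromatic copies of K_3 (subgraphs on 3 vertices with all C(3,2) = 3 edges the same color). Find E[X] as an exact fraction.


Let X = Σ_S X_S over the C(51, 3) = 20825 subsets S of size 3, where X_S = 1 if the K_3 on S is monochromatic.
For a fixed S, the K_3 on S has C(3, 2) = 3 edges. P[all 3 edges red] = (1/2)^3, and likewise for blue, so P[monochromatic] = 2·(1/2)^3 = 2^{1 − 3} = 1/4.
By linearity: E[X] = C(51, 3) · 2^{1 − 3} = 20825 · 1/4 = 20825/4.
Numerically: E[X] ≈ 5206.2500.

E[X] = C(51,3)·2^(1−C(3,2)) = 20825/4 ≈ 5206.2500.


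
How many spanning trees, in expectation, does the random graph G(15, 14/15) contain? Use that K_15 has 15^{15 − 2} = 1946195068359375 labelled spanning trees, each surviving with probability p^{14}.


K_15 has 15^{15 − 2} = 1946195068359375 labelled spanning trees.
For each such spanning tree H, let X_H = 1 if all 14 edges of H are present in G. Then P[X_H = 1] = p^{14} = (14/15)^{14} = 11112006825558016/29192926025390625.
Summing the indicators: E[X] = Σ_H E[X_H] = 1946195068359375 · p^{14} = 1946195068359375 · 11112006825558016/29192926025390625 = 11112006825558016/15.
Numerically: E[X] ≈ 7.41e+14.

E[X] = 1946195068359375 · (14/15)^{14} = 11112006825558016/15 ≈ 7.41e+14.


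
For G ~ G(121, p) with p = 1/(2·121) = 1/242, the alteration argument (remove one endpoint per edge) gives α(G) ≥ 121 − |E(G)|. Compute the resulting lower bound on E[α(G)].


E[|E(G)|] = C(121, 2)·p = 7260 · (1/242) = 30.
E[α(G)] ≥ n − E[|E(G)|] = 121 − 30 = 91.
Numerically: ≈ 91.00000.
(This is only a lower bound; the true E[α(G)] may be larger.)

E[α(G)] ≥ 91 ≈ 91.00000.


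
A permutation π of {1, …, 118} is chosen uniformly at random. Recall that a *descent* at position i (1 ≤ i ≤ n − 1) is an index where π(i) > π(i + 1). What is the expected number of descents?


Write X = Σ X_I over i = 1, …, 117, with X_I the indicator of one descent.
There are 117 indicators.
For each fixed i, the pair (π(i), π(i+1)) is a uniformly random ordered pair of distinct values from {1, …, 118}; by symmetry P[π(i) > π(i+1)] = 1/2.
By linearity: E[X] = 117 · (1/2) = (118 − 1) · (1/2) = 117/2 ≈ 58.50000.

E[X] = 117/2 = 58.50000.


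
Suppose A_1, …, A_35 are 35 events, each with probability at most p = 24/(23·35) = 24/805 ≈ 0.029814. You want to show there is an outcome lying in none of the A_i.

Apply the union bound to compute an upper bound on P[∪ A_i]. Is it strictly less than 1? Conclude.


Union bound: P[∪_{i=1}^{35} A_i] ≤ Σ_i P[A_i] ≤ 35·p = 35·(24/805) = 24/23.
Numerically: 24/23 ≈ 1.043478.
Is 24/23 < 1? NO.
Since the bound 24/23 is ≥ 1, the union bound is uninformative here; it does NOT by itself certify existence.

35·p = 24/23 ≈ 1.043478; existence NOT certified by the union bound.


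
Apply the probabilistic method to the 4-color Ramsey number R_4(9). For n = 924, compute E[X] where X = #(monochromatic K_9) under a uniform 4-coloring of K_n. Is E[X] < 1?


E[X] = C(924, 9) · 4^{1 − 36} = 1301104023557231577684 · 4^{−35} = 1301104023557231577684/1180591620717411303424.
As a reduced fraction: E[X] = 325276005889307894421/295147905179352825856 ≈ 1.1021.
Is E[X] < 1? NO.
Since E[X] ≥ 1, the first-moment bound is inconclusive at n = 924; it does NOT by itself certify R_4(9) > 924.

E[X] = 325276005889307894421/295147905179352825856 ≈ 1.1021; E[X] ≥ 1; first-moment method inconclusive here.


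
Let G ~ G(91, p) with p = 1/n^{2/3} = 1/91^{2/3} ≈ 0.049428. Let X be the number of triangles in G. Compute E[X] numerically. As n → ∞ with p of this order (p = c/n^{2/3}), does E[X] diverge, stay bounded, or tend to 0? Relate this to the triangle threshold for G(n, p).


Number of potential triangles: C(91, 3) = 121485.
Each occurs with probability p³ ≈ (0.049428)³ ≈ 1.2075836e-04.
By linearity: E[X] = C(91, 3)·p³ ≈ 121485 · 1.2075836e-04 ≈ 14.67033.
Since α = 2/3 < 1, p = c/n^{2/3} ≫ 1/n is above the triangle threshold p ~ 1/n. Asymptotically E[X] ~ (c³/6)·n^{3(1−α)} = (1³/6)·n^{1} → ∞; triangles are abundant w.h.p.

E[X] ≈ 14.67033; in regime p = Θ(1/n^{2/3}) E[X] diverges (above the triangle threshold p ~ 1/n).


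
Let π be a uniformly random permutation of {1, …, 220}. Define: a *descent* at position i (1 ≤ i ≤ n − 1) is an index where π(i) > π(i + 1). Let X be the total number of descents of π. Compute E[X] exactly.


Write X = Σ X_I over i = 1, …, 219, with X_I the indicator of one descent.
There are 219 indicators.
For each fixed i, the pair (π(i), π(i+1)) is a uniformly random ordered pair of distinct values from {1, …, 220}; by symmetry P[π(i) > π(i+1)] = 1/2.
By linearity: E[X] = 219 · (1/2) = (220 − 1) · (1/2) = 219/2 ≈ 109.5000.

E[X] = 219/2 = 109.5000.


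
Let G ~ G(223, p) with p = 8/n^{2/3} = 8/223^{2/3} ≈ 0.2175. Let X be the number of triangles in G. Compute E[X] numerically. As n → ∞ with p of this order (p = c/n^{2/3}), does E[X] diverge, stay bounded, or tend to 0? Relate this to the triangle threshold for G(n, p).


Number of potential triangles: C(223, 3) = 1823471.
Each occurs with probability p³ ≈ (0.2175)³ ≈ 1.029580e-02.
By linearity: E[X] = C(223, 3)·p³ ≈ 1823471 · 1.029580e-02 ≈ 18774.0987.
Since α = 2/3 < 1, p = c/n^{2/3} ≫ 1/n is above the triangle threshold p ~ 1/n. Asymptotically E[X] ~ (c³/6)·n^{3(1−α)} = (8³/6)·n^{1} → ∞; triangles are abundant w.h.p.

E[X] ≈ 18774.0987; in regime p = Θ(1/n^{2/3}) E[X] diverges (above the triangle threshold p ~ 1/n).


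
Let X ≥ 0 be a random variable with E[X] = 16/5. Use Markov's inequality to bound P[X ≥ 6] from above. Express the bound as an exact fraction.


μ = E[X] = 16/5, a = 6.
Markov: P[X ≥ 6] ≤ μ/a = (16/5)/6 = 8/15.
Numerically: ≈ 0.5333.
(Since a = 6 > μ = 3.2000, the bound 8/15 is < 1 and informative.)

P[X ≥ 6] ≤ 8/15 ≈ 0.5333.


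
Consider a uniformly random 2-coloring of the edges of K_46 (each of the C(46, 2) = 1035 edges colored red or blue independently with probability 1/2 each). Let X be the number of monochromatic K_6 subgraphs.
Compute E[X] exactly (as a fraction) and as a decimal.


Let X = Σ_S X_S over the C(46, 6) = 9366819 subsets S of size 6, where X_S = 1 if the K_6 on S is monochromatic.
For a fixed S, the K_6 on S has C(6, 2) = 15 edges. P[all 15 edges red] = (1/2)^15, and likewise for blue, so P[monochromatic] = 2·(1/2)^15 = 2^{1 − 15} = 1/16384.
By linearity: E[X] = C(46, 6) · 2^{1 − 15} = 9366819 · 1/16384 = 9366819/16384.
Numerically: E[X] ≈ 571.7053.

E[X] = C(46,6)·2^(1−C(6,2)) = 9366819/16384 ≈ 571.7053.


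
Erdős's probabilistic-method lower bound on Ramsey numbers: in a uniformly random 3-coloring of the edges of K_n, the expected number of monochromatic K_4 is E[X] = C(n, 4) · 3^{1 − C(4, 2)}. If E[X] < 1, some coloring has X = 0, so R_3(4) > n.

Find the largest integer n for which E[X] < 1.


We need C(n, 4) · 3^{1 − 6} < 1, i.e. C(n, 4) < 3^{6 − 1} = 243.
Check values of n near the boundary:
  n = 7: C(7, 4) = 35; 35 < 243? YES
  n = 8: C(8, 4) = 70; 70 < 243? YES
  n = 9: C(9, 4) = 126; 126 < 243? YES
  n = 10: C(10, 4) = 210; 210 < 243? YES
  n = 11: C(11, 4) = 330; 330 < 243? NO
  n = 12: C(12, 4) = 495; 495 < 243? NO
  n = 13: C(13, 4) = 715; 715 < 243? NO
The largest n with C(n, 4) < 243 is n = 10 (where E[X] = 70/81 ≈ 0.864198). Hence R_3(4) > 10, i.e. R_3(4) ≥ 11.

Largest n = 10; hence R_3(4) > 10.


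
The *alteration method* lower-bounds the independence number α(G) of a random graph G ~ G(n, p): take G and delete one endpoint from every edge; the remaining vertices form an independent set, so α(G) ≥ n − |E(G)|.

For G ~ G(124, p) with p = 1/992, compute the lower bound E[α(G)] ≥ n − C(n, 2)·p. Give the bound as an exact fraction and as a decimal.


E[|E(G)|] = C(124, 2)·p = 7626 · (1/992) = 123/16.
E[α(G)] ≥ n − E[|E(G)|] = 124 − 123/16 = 1861/16.
Numerically: ≈ 116.312500.
(This is only a lower bound; the true E[α(G)] may be larger.)

E[α(G)] ≥ 1861/16 ≈ 116.312500.


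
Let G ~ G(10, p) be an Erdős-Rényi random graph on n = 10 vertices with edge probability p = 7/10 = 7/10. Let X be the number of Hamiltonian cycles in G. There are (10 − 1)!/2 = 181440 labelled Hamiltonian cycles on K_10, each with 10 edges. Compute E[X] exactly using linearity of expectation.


K_10 has (10 − 1)!/2 = 181440 labelled Hamiltonian cycles.
For each such Hamiltonian cycle H, let X_H = 1 if all 10 edges of H are present in G. Then P[X_H = 1] = p^{10} = (7/10)^{10} = 282475249/10000000000.
By linearity of expectation: E[X] = Σ_H E[X_H] = 181440 · p^{10} = 181440 · 282475249/10000000000 = 160163466183/31250000.
Numerically: E[X] ≈ 5125.

E[X] = 181440 · (7/10)^{10} = 160163466183/31250000 ≈ 5125.


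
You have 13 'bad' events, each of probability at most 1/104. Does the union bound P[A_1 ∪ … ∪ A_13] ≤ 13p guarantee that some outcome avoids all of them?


Union bound: P[∪_{i=1}^{13} A_i] ≤ Σ_i P[A_i] ≤ 13·p = 13·(1/104) = 1/8.
Numerically: 1/8 ≈ 0.125.
Is 1/8 < 1? YES.
Since P[∪ A_i] ≤ 1/8 < 1, the complement has P[∩ A_i^c] ≥ 1 − 1/8 = 7/8 > 0, so some outcome avoids every A_i.

13·p = 1/8 ≈ 0.125; existence CERTIFIED by the union bound.


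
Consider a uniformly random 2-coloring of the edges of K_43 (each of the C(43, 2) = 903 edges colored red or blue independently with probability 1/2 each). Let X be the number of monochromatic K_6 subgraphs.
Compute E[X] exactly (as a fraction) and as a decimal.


Let X = Σ_S X_S over the C(43, 6) = 6096454 subsets S of size 6, where X_S = 1 if the K_6 on S is monochromatic.
For a fixed S, the K_6 on S has C(6, 2) = 15 edges. P[all 15 edges red] = (1/2)^15, and likewise for blue, so P[monochromatic] = 2·(1/2)^15 = 2^{1 − 15} = 1/16384.
By linearity: E[X] = C(43, 6) · 2^{1 − 15} = 6096454 · 1/16384 = 3048227/8192.
Numerically: E[X] ≈ 372.09802.

E[X] = C(43,6)·2^(1−C(6,2)) = 3048227/8192 ≈ 372.09802.


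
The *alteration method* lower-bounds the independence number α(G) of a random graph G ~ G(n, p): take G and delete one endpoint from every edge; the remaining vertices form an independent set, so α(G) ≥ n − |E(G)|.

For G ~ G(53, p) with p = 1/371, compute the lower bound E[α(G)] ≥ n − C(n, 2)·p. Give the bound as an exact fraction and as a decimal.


E[|E(G)|] = C(53, 2)·p = 1378 · (1/371) = 26/7.
E[α(G)] ≥ n − E[|E(G)|] = 53 − 26/7 = 345/7.
Numerically: ≈ 49.286.
(This is only a lower bound; the true E[α(G)] may be larger.)

E[α(G)] ≥ 345/7 ≈ 49.286.


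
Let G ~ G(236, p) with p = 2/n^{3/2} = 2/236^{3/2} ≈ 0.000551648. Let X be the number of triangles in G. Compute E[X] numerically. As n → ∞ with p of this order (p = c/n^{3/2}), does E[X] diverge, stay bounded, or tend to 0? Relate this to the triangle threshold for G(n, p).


Number of potential triangles: C(236, 3) = 2162940.
Each occurs with probability p³ ≈ (0.000551648)³ ≈ 1.67874980e-10.
By linearity: E[X] = C(236, 3)·p³ ≈ 2162940 · 1.67874980e-10 ≈ 0.000363.
Since α = 3/2 > 1, p = c/n^{3/2} = o(1/n) is below the triangle threshold p ~ 1/n. Asymptotically E[X] ~ (c³/6)·n^{3(1−α)} = (2³/6)·n^{-1.5} → 0, so by Markov's inequality G has no triangles w.h.p.

E[X] ≈ 0.000363; in regime p = Θ(1/n^{3/2}) E[X] tends to 0 (below the triangle threshold p ~ 1/n).


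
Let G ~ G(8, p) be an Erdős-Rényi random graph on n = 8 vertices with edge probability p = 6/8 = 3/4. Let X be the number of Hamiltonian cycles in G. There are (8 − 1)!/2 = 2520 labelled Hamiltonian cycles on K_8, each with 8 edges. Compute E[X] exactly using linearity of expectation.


K_8 has (8 − 1)!/2 = 2520 labelled Hamiltonian cycles.
For each such Hamiltonian cycle H, let X_H = 1 if all 8 edges of H are present in G. Then P[X_H = 1] = p^{8} = (3/4)^{8} = 6561/65536.
Summing the indicators: E[X] = Σ_H E[X_H] = 2520 · p^{8} = 2520 · 6561/65536 = 2066715/8192.
Numerically: E[X] ≈ 252.3.

E[X] = 2520 · (3/4)^{8} = 2066715/8192 ≈ 252.3.


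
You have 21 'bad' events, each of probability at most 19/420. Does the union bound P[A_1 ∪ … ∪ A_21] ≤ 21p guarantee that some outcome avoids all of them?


Union bound: P[∪_{i=1}^{21} A_i] ≤ Σ_i P[A_i] ≤ 21·p = 21·(19/420) = 19/20.
Numerically: 19/20 ≈ 0.9500000.
Is 19/20 < 1? YES.
Since P[∪ A_i] ≤ 19/20 < 1, the complement has P[∩ A_i^c] ≥ 1 − 19/20 = 1/20 > 0, so some outcome avoids every A_i.

21·p = 19/20 ≈ 0.9500000; existence CERTIFIED by the union bound.


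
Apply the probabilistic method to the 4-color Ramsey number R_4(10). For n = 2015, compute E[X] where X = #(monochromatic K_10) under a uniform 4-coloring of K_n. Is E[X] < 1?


E[X] = C(2015, 10) · 4^{1 − 45} = 297353674437325491072340253 · 4^{−44} = 297353674437325491072340253/309485009821345068724781056.
As a reduced fraction: E[X] = 297353674437325491072340253/309485009821345068724781056 ≈ 0.96080.
Is E[X] < 1? YES.
Since E[X] < 1, there exists a 4-coloring of K_{2015} with no monochromatic K_10; hence R_4(10) > 2015.

E[X] = 297353674437325491072340253/309485009821345068724781056 ≈ 0.96080; E[X] < 1, so R_4(10) > 2015.


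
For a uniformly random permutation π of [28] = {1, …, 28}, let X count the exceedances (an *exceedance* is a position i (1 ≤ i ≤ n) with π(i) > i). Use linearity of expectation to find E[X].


Write X = Σ_{i=1}^{28} X_i, where X_i = 1_{π(i) > i}.
For each fixed i, π(i) is uniform over {1, …, 28} (marginal of a uniform permutation), so P[π(i) > i] = (n − i)/n. Summing: Σ_{i=1}^{28} (n − i)/n = (0 + 1 + … + 27)/28 = 28(28 − 1)/(2·28) = (28 − 1)/2.
Hence E[X] = Σ_{i=1}^{28} (28 − i)/28 = 27/2 ≈ 13.500.

E[X] = 27/2 = 13.500.


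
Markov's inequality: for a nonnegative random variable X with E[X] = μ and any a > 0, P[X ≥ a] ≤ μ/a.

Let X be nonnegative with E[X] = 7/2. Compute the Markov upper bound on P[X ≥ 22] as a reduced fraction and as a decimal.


μ = E[X] = 7/2, a = 22.
Markov: P[X ≥ 22] ≤ μ/a = (7/2)/22 = 7/44.
Numerically: ≈ 0.159.
(Since a = 22 > μ = 3.500, the bound 7/44 is < 1 and informative.)

P[X ≥ 22] ≤ 7/44 ≈ 0.159.


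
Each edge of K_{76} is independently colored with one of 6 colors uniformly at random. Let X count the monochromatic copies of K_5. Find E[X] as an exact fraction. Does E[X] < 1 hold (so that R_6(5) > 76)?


E[X] = C(76, 5) · 6^{1 − 10} = 18474840 · 6^{−9} = 18474840/10077696.
As a reduced fraction: E[X] = 256595/139968 ≈ 1.83324.
Is E[X] < 1? NO.
Since E[X] ≥ 1, the first-moment bound is inconclusive at n = 76; it does NOT by itself certify R_6(5) > 76.

E[X] = 256595/139968 ≈ 1.83324; E[X] ≥ 1; first-moment method inconclusive here.


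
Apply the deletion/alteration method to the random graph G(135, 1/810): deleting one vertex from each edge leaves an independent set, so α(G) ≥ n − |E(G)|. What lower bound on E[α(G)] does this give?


E[|E(G)|] = C(135, 2)·p = 9045 · (1/810) = 67/6.
E[α(G)] ≥ n − E[|E(G)|] = 135 − 67/6 = 743/6.
Numerically: ≈ 123.833333.
(This is only a lower bound; the true E[α(G)] may be larger.)

E[α(G)] ≥ 743/6 ≈ 123.833333.


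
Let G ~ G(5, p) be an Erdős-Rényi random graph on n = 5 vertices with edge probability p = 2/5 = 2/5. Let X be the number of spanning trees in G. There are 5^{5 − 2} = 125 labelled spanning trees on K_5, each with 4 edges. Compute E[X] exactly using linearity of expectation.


K_5 has 5^{5 − 2} = 125 labelled spanning trees.
For each such spanning tree H, let X_H = 1 if all 4 edges of H are present in G. Then P[X_H = 1] = p^{4} = (2/5)^{4} = 16/625.
Summing the indicators: E[X] = Σ_H E[X_H] = 125 · p^{4} = 125 · 16/625 = 16/5.
Numerically: E[X] ≈ 3.2.

E[X] = 125 · (2/5)^{4} = 16/5 ≈ 3.2.


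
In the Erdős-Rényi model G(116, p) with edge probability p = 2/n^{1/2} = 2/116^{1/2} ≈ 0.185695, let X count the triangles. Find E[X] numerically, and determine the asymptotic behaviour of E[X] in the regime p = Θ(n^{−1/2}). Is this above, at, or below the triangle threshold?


Number of potential triangles: C(116, 3) = 253460.
Each occurs with probability p³ ≈ (0.185695)³ ≈ 6.40328752e-03.
By linearity: E[X] = C(116, 3)·p³ ≈ 253460 · 6.40328752e-03 ≈ 1622.977256.
Since α = 1/2 < 1, p = c/n^{1/2} ≫ 1/n is above the triangle threshold p ~ 1/n. Asymptotically E[X] ~ (c³/6)·n^{3(1−α)} = (2³/6)·n^{1.5} → ∞; triangles are abundant w.h.p.

E[X] ≈ 1622.977256; in regime p = Θ(1/n^{1/2}) E[X] diverges (above the triangle threshold p ~ 1/n).


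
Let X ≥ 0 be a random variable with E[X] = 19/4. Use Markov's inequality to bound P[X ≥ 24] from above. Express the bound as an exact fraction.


μ = E[X] = 19/4, a = 24.
Markov: P[X ≥ 24] ≤ μ/a = (19/4)/24 = 19/96.
Numerically: ≈ 0.19792.
(Since a = 24 > μ = 4.75000, the bound 19/96 is < 1 and informative.)

P[X ≥ 24] ≤ 19/96 ≈ 0.19792.


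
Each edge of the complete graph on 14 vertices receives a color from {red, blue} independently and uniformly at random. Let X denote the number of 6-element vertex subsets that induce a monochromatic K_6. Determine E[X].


Let X = Σ_S X_S over the C(14, 6) = 3003 subsets S of size 6, where X_S = 1 if the K_6 on S is monochromatic.
For a fixed S, the K_6 on S has C(6, 2) = 15 edges. P[all 15 edges red] = (1/2)^15, and likewise for blue, so P[monochromatic] = 2·(1/2)^15 = 2^{1 − 15} = 1/16384.
By linearity: E[X] = C(14, 6) · 2^{1 − 15} = 3003 · 1/16384 = 3003/16384.
Numerically: E[X] ≈ 0.1833.

E[X] = C(14,6)·2^(1−C(6,2)) = 3003/16384 ≈ 0.1833.


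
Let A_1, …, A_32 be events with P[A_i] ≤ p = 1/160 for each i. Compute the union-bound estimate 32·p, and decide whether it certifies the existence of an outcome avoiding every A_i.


Union bound: P[∪_{i=1}^{32} A_i] ≤ Σ_i P[A_i] ≤ 32·p = 32·(1/160) = 1/5.
Numerically: 1/5 ≈ 0.200.
Is 1/5 < 1? YES.
Since P[∪ A_i] ≤ 1/5 < 1, the complement has P[∩ A_i^c] ≥ 1 − 1/5 = 4/5 > 0, so some outcome avoids every A_i.

32·p = 1/5 ≈ 0.200; existence CERTIFIED by the union bound.


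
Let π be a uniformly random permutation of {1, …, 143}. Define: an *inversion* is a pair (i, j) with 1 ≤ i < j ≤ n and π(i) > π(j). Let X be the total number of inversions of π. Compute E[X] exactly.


Write X = Σ X_I over the C(143, 2) = 10153 pairs i < j, with X_I the indicator of one inversion.
There are 10153 indicators.
For each fixed pair i < j, the values π(i) and π(j) are two distinct elements of {1, …, 143} in uniformly random order; by symmetry P[π(i) > π(j)] = 1/2.
By linearity: E[X] = 10153 · (1/2) = C(143, 2) · (1/2) = 10153/2 = 10153/2 ≈ 5076.50000.

E[X] = 10153/2 = 5076.50000.


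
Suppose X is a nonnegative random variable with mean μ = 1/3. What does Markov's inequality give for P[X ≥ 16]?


μ = E[X] = 1/3, a = 16.
Markov: P[X ≥ 16] ≤ μ/a = (1/3)/16 = 1/48.
Numerically: ≈ 0.020833.
(Since a = 16 > μ = 0.333333, the bound 1/48 is < 1 and informative.)

P[X ≥ 16] ≤ 1/48 ≈ 0.020833.


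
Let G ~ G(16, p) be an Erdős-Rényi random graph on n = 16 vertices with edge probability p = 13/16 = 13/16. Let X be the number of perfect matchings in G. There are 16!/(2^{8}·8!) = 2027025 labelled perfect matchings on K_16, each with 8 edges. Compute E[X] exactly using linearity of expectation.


K_16 has 16!/(2^{8}·8!) = 2027025 labelled perfect matchings.
For each such perfect matching H, let X_H = 1 if all 8 edges of H are present in G. Then P[X_H = 1] = p^{8} = (13/16)^{8} = 815730721/4294967296.
By linearity: E[X] = Σ_H E[X_H] = 2027025 · p^{8} = 2027025 · 815730721/4294967296 = 1653506564735025/4294967296.
Numerically: E[X] ≈ 3.85e+05.

E[X] = 2027025 · (13/16)^{8} = 1653506564735025/4294967296 ≈ 3.85e+05.


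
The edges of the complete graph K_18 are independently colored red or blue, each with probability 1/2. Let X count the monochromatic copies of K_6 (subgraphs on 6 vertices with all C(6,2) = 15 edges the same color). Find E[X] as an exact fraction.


Let X = Σ_S X_S over the C(18, 6) = 18564 subsets S of size 6, where X_S = 1 if the K_6 on S is monochromatic.
For a fixed S, the K_6 on S has C(6, 2) = 15 edges. P[all 15 edges red] = (1/2)^15, and likewise for blue, so P[monochromatic] = 2·(1/2)^15 = 2^{1 − 15} = 1/16384.
Summing: E[X] = C(18, 6) · 2^{1 − 15} = 18564 · 1/16384 = 4641/4096.
Numerically: E[X] ≈ 1.133057.

E[X] = C(18,6)·2^(1−C(6,2)) = 4641/4096 ≈ 1.133057.


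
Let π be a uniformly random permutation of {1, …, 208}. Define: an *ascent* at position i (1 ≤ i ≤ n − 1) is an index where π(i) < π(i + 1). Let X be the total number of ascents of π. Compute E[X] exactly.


Write X = Σ X_I over i = 1, …, 207, with X_I the indicator of one ascent.
There are 207 indicators.
For each fixed i, the pair (π(i), π(i+1)) is a uniformly random ordered pair of distinct values from {1, …, 208}; by symmetry P[π(i) < π(i+1)] = 1/2.
By linearity: E[X] = 207 · (1/2) = (208 − 1) · (1/2) = 207/2 ≈ 103.500.

E[X] = 207/2 = 103.500.


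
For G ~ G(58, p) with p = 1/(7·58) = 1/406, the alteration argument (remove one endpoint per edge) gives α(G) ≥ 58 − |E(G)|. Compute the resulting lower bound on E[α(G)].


E[|E(G)|] = C(58, 2)·p = 1653 · (1/406) = 57/14.
E[α(G)] ≥ n − E[|E(G)|] = 58 − 57/14 = 755/14.
Numerically: ≈ 53.9286.
(This is only a lower bound; the true E[α(G)] may be larger.)

E[α(G)] ≥ 755/14 ≈ 53.9286.


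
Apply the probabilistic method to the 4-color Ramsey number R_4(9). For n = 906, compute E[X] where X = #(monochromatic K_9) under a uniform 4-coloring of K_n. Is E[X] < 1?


E[X] = C(906, 9) · 4^{1 − 36} = 1089130176400609441450 · 4^{−35} = 1089130176400609441450/1180591620717411303424.
As a reduced fraction: E[X] = 544565088200304720725/590295810358705651712 ≈ 0.92253.
Is E[X] < 1? YES.
Since E[X] < 1, there exists a 4-coloring of K_{906} with no monochromatic K_9; hence R_4(9) > 906.

E[X] = 544565088200304720725/590295810358705651712 ≈ 0.92253; E[X] < 1, so R_4(9) > 906.


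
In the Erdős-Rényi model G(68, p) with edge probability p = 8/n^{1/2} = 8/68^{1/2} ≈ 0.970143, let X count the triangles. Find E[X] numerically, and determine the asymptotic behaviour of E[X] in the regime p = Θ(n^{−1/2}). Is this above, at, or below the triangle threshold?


Number of potential triangles: C(68, 3) = 50116.
Each occurs with probability p³ ≈ (0.970143)³ ≈ 9.13075294e-01.
By linearity: E[X] = C(68, 3)·p³ ≈ 50116 · 9.13075294e-01 ≈ 45759.681447.
Since α = 1/2 < 1, p = c/n^{1/2} ≫ 1/n is above the triangle threshold p ~ 1/n. Asymptotically E[X] ~ (c³/6)·n^{3(1−α)} = (8³/6)·n^{1.5} → ∞; triangles are abundant w.h.p.

E[X] ≈ 45759.681447; in regime p = Θ(1/n^{1/2}) E[X] diverges (above the triangle threshold p ~ 1/n).


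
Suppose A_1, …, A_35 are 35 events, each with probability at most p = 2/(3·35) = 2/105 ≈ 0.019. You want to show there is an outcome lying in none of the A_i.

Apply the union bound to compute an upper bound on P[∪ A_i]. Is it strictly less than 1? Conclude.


Union bound: P[∪_{i=1}^{35} A_i] ≤ Σ_i P[A_i] ≤ 35·p = 35·(2/105) = 2/3.
Numerically: 2/3 ≈ 0.667.
Is 2/3 < 1? YES.
Since P[∪ A_i] ≤ 2/3 < 1, the complement has P[∩ A_i^c] ≥ 1 − 2/3 = 1/3 > 0, so some outcome avoids every A_i.

35·p = 2/3 ≈ 0.667; existence CERTIFIED by the union bound.


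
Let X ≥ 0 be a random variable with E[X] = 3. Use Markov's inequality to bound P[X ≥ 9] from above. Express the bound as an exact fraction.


μ = E[X] = 3, a = 9.
Markov: P[X ≥ 9] ≤ μ/a = (3)/9 = 1/3.
Numerically: ≈ 0.333333.
(Since a = 9 > μ = 3.000000, the bound 1/3 is < 1 and informative.)

P[X ≥ 9] ≤ 1/3 ≈ 0.333333.


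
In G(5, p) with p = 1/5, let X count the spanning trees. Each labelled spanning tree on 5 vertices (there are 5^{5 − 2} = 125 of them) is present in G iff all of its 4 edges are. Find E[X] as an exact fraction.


K_5 has 5^{5 − 2} = 125 labelled spanning trees.
For each such spanning tree H, let X_H = 1 if all 4 edges of H are present in G. Then P[X_H = 1] = p^{4} = (1/5)^{4} = 1/625.
By linearity: E[X] = Σ_H E[X_H] = 125 · p^{4} = 125 · 1/625 = 1/5.
Numerically: E[X] ≈ 0.2.

E[X] = 125 · (1/5)^{4} = 1/5 ≈ 0.2.


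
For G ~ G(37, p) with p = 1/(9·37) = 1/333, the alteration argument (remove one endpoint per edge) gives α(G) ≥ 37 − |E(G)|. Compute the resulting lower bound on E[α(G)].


E[|E(G)|] = C(37, 2)·p = 666 · (1/333) = 2.
E[α(G)] ≥ n − E[|E(G)|] = 37 − 2 = 35.
Numerically: ≈ 35.000000.
(This is only a lower bound; the true E[α(G)] may be larger.)

E[α(G)] ≥ 35 ≈ 35.000000.


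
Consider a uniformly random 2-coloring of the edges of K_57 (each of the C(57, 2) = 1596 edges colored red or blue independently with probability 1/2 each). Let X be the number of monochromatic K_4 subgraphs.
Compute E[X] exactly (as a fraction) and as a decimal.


Let X = Σ_S X_S over the C(57, 4) = 395010 subsets S of size 4, where X_S = 1 if the K_4 on S is monochromatic.
For a fixed S, the K_4 on S has C(4, 2) = 6 edges. P[all 6 edges red] = (1/2)^6, and likewise for blue, so P[monochromatic] = 2·(1/2)^6 = 2^{1 − 6} = 1/32.
By linearity of expectation: E[X] = C(57, 4) · 2^{1 − 6} = 395010 · 1/32 = 197505/16.
Numerically: E[X] ≈ 12344.062.

E[X] = C(57,4)·2^(1−C(4,2)) = 197505/16 ≈ 12344.062.


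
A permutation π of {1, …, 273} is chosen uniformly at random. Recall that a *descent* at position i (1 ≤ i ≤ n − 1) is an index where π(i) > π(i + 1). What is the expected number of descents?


Write X = Σ X_I over i = 1, …, 272, with X_I the indicator of one descent.
There are 272 indicators.
For each fixed i, the pair (π(i), π(i+1)) is a uniformly random ordered pair of distinct values from {1, …, 273}; by symmetry P[π(i) > π(i+1)] = 1/2.
By linearity: E[X] = 272 · (1/2) = (273 − 1) · (1/2) = 136 ≈ 136.00000.

E[X] = 136 = 136.00000.


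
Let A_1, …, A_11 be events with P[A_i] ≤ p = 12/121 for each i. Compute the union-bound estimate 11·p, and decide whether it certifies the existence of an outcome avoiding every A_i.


Union bound: P[∪_{i=1}^{11} A_i] ≤ Σ_i P[A_i] ≤ 11·p = 11·(12/121) = 12/11.
Numerically: 12/11 ≈ 1.0909091.
Is 12/11 < 1? NO.
Since the bound 12/11 is ≥ 1, the union bound is uninformative here; it does NOT by itself certify existence.

11·p = 12/11 ≈ 1.0909091; existence NOT certified by the union bound.


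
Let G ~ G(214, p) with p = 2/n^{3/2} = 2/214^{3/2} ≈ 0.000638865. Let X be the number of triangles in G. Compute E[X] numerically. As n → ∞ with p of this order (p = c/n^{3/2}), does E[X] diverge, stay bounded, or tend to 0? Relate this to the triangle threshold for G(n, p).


Number of potential triangles: C(214, 3) = 1610564.
Each occurs with probability p³ ≈ (0.000638865)³ ≈ 2.60752215e-10.
By linearity: E[X] = C(214, 3)·p³ ≈ 1610564 · 2.60752215e-10 ≈ 0.000420.
Since α = 3/2 > 1, p = c/n^{3/2} = o(1/n) is below the triangle threshold p ~ 1/n. Asymptotically E[X] ~ (c³/6)·n^{3(1−α)} = (2³/6)·n^{-1.5} → 0, so by Markov's inequality G has no triangles w.h.p.

E[X] ≈ 0.000420; in regime p = Θ(1/n^{3/2}) E[X] tends to 0 (below the triangle threshold p ~ 1/n).


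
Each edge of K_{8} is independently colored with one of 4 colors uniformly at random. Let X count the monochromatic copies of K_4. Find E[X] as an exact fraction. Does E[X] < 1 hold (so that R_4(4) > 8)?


E[X] = C(8, 4) · 4^{1 − 6} = 70 · 4^{−5} = 70/1024.
As a reduced fraction: E[X] = 35/512 ≈ 0.0684.
Is E[X] < 1? YES.
Since E[X] < 1, there exists a 4-coloring of K_{8} with no monochromatic K_4; hence R_4(4) > 8.

E[X] = 35/512 ≈ 0.0684; E[X] < 1, so R_4(4) > 8.


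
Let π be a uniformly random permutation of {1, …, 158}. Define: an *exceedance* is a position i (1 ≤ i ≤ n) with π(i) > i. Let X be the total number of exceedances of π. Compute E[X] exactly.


Write X = Σ_{i=1}^{158} X_i, where X_i = 1_{π(i) > i}.
For each fixed i, π(i) is uniform over {1, …, 158} (marginal of a uniform permutation), so P[π(i) > i] = (n − i)/n. Summing: Σ_{i=1}^{158} (n − i)/n = (0 + 1 + … + 157)/158 = 158(158 − 1)/(2·158) = (158 − 1)/2.
Hence E[X] = Σ_{i=1}^{158} (158 − i)/158 = 157/2 ≈ 78.5000.

E[X] = 157/2 = 78.5000.


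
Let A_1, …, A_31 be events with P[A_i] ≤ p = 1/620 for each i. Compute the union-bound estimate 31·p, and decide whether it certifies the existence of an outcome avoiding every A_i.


Union bound: P[∪_{i=1}^{31} A_i] ≤ Σ_i P[A_i] ≤ 31·p = 31·(1/620) = 1/20.
Numerically: 1/20 ≈ 0.050.
Is 1/20 < 1? YES.
Since P[∪ A_i] ≤ 1/20 < 1, the complement has P[∩ A_i^c] ≥ 1 − 1/20 = 19/20 > 0, so some outcome avoids every A_i.

31·p = 1/20 ≈ 0.050; existence CERTIFIED by the union bound.


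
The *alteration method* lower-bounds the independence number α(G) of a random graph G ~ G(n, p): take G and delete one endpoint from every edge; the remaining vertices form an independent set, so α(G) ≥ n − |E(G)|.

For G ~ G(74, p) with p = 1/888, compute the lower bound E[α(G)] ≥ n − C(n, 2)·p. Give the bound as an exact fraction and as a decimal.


E[|E(G)|] = C(74, 2)·p = 2701 · (1/888) = 73/24.
E[α(G)] ≥ n − E[|E(G)|] = 74 − 73/24 = 1703/24.
Numerically: ≈ 70.9583.
(This is only a lower bound; the true E[α(G)] may be larger.)

E[α(G)] ≥ 1703/24 ≈ 70.9583.


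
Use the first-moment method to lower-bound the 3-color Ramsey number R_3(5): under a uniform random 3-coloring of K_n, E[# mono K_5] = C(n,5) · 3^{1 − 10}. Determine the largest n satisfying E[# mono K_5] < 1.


We need C(n, 5) · 3^{1 − 10} < 1, i.e. C(n, 5) < 3^{10 − 1} = 19683.
Check values of n near the boundary:
  n = 15: C(15, 5) = 3003; 3003 < 19683? YES
  n = 16: C(16, 5) = 4368; 4368 < 19683? YES
  n = 17: C(17, 5) = 6188; 6188 < 19683? YES
  n = 18: C(18, 5) = 8568; 8568 < 19683? YES
  n = 19: C(19, 5) = 11628; 11628 < 19683? YES
  n = 20: C(20, 5) = 15504; 15504 < 19683? YES
  n = 21: C(21, 5) = 20349; 20349 < 19683? NO
The largest n with C(n, 5) < 19683 is n = 20 (where E[X] = 5168/6561 ≈ 0.7876848). Hence R_3(5) > 20, i.e. R_3(5) ≥ 21.

Largest n = 20; hence R_3(5) > 20.


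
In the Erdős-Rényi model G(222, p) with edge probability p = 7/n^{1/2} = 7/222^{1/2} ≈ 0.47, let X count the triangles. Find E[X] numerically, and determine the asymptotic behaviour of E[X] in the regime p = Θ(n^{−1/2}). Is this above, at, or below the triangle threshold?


Number of potential triangles: C(222, 3) = 1798940.
Each occurs with probability p³ ≈ (0.47)³ ≈ 1.03697e-01.
By linearity: E[X] = C(222, 3)·p³ ≈ 1798940 · 1.03697e-01 ≈ 186544.022.
Since α = 1/2 < 1, p = c/n^{1/2} ≫ 1/n is above the triangle threshold p ~ 1/n. Asymptotically E[X] ~ (c³/6)·n^{3(1−α)} = (7³/6)·n^{1.5} → ∞; triangles are abundant w.h.p.

E[X] ≈ 186544.022; in regime p = Θ(1/n^{1/2}) E[X] diverges (above the triangle threshold p ~ 1/n).


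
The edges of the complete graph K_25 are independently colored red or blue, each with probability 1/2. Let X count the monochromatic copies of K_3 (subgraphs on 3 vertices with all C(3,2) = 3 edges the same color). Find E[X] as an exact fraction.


Let X = Σ_S X_S over the C(25, 3) = 2300 subsets S of size 3, where X_S = 1 if the K_3 on S is monochromatic.
For a fixed S, the K_3 on S has C(3, 2) = 3 edges. P[all 3 edges red] = (1/2)^3, and likewise for blue, so P[monochromatic] = 2·(1/2)^3 = 2^{1 − 3} = 1/4.
By linearity of expectation: E[X] = C(25, 3) · 2^{1 − 3} = 2300 · 1/4 = 575.
Numerically: E[X] ≈ 575.00000.

E[X] = C(25,3)·2^(1−C(3,2)) = 575 ≈ 575.00000.


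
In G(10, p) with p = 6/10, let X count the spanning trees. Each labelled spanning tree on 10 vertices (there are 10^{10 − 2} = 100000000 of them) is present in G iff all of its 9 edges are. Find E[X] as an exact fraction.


K_10 has 10^{10 − 2} = 100000000 labelled spanning trees.
For each such spanning tree H, let X_H = 1 if all 9 edges of H are present in G. Then P[X_H = 1] = p^{9} = (3/5)^{9} = 19683/1953125.
By linearity: E[X] = Σ_H E[X_H] = 100000000 · p^{9} = 100000000 · 19683/1953125 = 5038848/5.
Numerically: E[X] ≈ 1.01e+06.

E[X] = 100000000 · (3/5)^{9} = 5038848/5 ≈ 1.01e+06.


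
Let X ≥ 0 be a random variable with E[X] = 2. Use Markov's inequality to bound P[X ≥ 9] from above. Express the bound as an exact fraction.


μ = E[X] = 2, a = 9.
Markov: P[X ≥ 9] ≤ μ/a = (2)/9 = 2/9.
Numerically: ≈ 0.222.
(Since a = 9 > μ = 2.000, the bound 2/9 is < 1 and informative.)

P[X ≥ 9] ≤ 2/9 ≈ 0.222.


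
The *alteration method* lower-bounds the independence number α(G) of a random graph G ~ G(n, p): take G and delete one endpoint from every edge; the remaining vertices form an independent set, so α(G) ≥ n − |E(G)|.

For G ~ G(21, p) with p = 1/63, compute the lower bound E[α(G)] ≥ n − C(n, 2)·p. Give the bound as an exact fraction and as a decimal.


E[|E(G)|] = C(21, 2)·p = 210 · (1/63) = 10/3.
E[α(G)] ≥ n − E[|E(G)|] = 21 − 10/3 = 53/3.
Numerically: ≈ 17.66667.
(This is only a lower bound; the true E[α(G)] may be larger.)

E[α(G)] ≥ 53/3 ≈ 17.66667.
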